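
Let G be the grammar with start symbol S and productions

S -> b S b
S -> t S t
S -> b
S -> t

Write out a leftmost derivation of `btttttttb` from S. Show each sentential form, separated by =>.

S=>bSb=>btStb=>bttSttb=>btttStttb=>btttttttb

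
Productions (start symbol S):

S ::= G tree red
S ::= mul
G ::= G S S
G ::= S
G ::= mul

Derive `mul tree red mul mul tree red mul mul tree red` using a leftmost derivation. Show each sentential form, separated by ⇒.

S ⇒ G tree red   [S ::= G tree red]
G tree red ⇒ G S S tree red   [G ::= G S S]
G S S tree red ⇒ S S S tree red   [G ::= S]
S S S tree red ⇒ G tree red S S tree red   [S ::= G tree red]
G tree red S S tree red ⇒ G S S tree red S S tree red   [G ::= G S S]
G S S tree red S S tree red ⇒ S S S tree red S S tree red   [G ::= S]
S S S tree red S S tree red ⇒ G tree red S S tree red S S tree red   [S ::= G tree red]
G tree red S S tree red S S tree red ⇒ mul tree red S S tree red S S tree red   [G ::= mul]
mul tree red S S tree red S S tree red ⇒ mul tree red mul S tree red S S tree red   [S ::= mul]
mul tree red mul S tree red S S tree red ⇒ mul tree red mul mul tree red S S tree red   [S ::= mul]
mul tree red mul mul tree red S S tree red ⇒ mul tree red mul mul tree red mul S tree red   [S ::= mul]
mul tree red mul mul tree red mul S tree red ⇒ mul tree red mul mul tree red mul mul tree red   [S ::= mul]

S ⇒ G tree red ⇒ G S S tree red ⇒ S S S tree red ⇒ G tree red S S tree red ⇒ G S S tree red S S tree red ⇒ S S S tree red S S tree red ⇒ G tree red S S tree red S S tree red ⇒ mul tree red S S tree red S S tree red ⇒ mul tree red mul S tree red S S tree red ⇒ mul tree red mul mul tree red S S tree red ⇒ mul tree red mul mul tree red mul S tree red ⇒ mul tree red mul mul tree red mul mul tree red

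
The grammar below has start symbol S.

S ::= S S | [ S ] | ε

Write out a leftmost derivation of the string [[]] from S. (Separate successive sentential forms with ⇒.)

S ⇒ [S] ⇒ [SS] ⇒ [[S]S] ⇒ [[]S] ⇒ [[]]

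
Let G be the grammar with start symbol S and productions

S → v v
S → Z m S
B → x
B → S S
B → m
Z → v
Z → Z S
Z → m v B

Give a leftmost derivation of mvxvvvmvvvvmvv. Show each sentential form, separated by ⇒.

S ⇒ ZmS ⇒ ZSmS ⇒ ZSSmS ⇒ mvBSSmS ⇒ mvxSSmS ⇒ mvxZmSSmS ⇒ mvxZSmSSmS ⇒ mvxvSmSSmS ⇒ mvxvvvmSSmS ⇒ mvxvvvmvvSmS ⇒ mvxvvvmvvvvmS ⇒ mvxvvvmvvvvmvv

S ⇒ ZmS   [S → Z m S]
ZmS ⇒ ZSmS   [Z → Z S]
ZSmS ⇒ ZSSmS   [Z → Z S]
ZSSmS ⇒ mvBSSmS   [Z → m v B]
mvBSSmS ⇒ mvxSSmS   [B → x]
mvxSSmS ⇒ mvxZmSSmS   [S → Z m S]
mvxZmSSmS ⇒ mvxZSmSSmS   [Z → Z S]
mvxZSmSSmS ⇒ mvxvSmSSmS   [Z → v]
mvxvSmSSmS ⇒ mvxvvvmSSmS   [S → v v]
mvxvvvmSSmS ⇒ mvxvvvmvvSmS   [S → v v]
mvxvvvmvvSmS ⇒ mvxvvvmvvvvmS   [S → v v]
mvxvvvmvvvvmS ⇒ mvxvvvmvvvvmvv   [S → v v]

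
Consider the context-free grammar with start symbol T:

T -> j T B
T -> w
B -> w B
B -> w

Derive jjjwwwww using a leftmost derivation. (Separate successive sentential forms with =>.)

T => jTB   [T -> j T B]
jTB => jjTBB   [T -> j T B]
jjTBB => jjjTBBB   [T -> j T B]
jjjTBBB => jjjwBBB   [T -> w]
jjjwBBB => jjjwwBB   [B -> w]
jjjwwBB => jjjwwwBB   [B -> w B]
jjjwwwBB => jjjwwwwB   [B -> w]
jjjwwwwB => jjjwwwww   [B -> w]

T => jTB => jjTBB => jjjTBBB => jjjwBBB => jjjwwBB => jjjwwwBB => jjjwwwwB => jjjwwwww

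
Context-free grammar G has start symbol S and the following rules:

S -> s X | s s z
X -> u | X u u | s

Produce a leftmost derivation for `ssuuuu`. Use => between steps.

S => sX   [S -> s X]
sX => sXuu   [X -> X u u]
sXuu => sXuuuu   [X -> X u u]
sXuuuu => ssuuuu   [X -> s]

S=>sX=>sXuu=>sXuuuu=>ssuuuu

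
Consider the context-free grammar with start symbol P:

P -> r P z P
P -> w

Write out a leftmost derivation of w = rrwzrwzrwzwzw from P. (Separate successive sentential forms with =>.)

P => rPzP => rrPzPzP => rrwzPzP => rrwzrPzPzP => rrwzrwzPzP => rrwzrwzrPzPzP => rrwzrwzrwzPzP => rrwzrwzrwzwzP => rrwzrwzrwzwzw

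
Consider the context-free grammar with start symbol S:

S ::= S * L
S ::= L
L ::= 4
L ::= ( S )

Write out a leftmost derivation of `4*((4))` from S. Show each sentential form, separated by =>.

S => S*L   [S ::= S * L]
S*L => L*L   [S ::= L]
L*L => 4*L   [L ::= 4]
4*L => 4*(S)   [L ::= ( S )]
4*(S) => 4*(L)   [S ::= L]
4*(L) => 4*((S))   [L ::= ( S )]
4*((S)) => 4*((L))   [S ::= L]
4*((L)) => 4*((4))   [L ::= 4]

S => S*L => L*L => 4*L => 4*(S) => 4*(L) => 4*((S)) => 4*((L)) => 4*((4))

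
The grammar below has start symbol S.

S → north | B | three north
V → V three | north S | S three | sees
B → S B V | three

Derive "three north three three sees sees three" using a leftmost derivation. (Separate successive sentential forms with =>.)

S => B => S B V => three north B V => three north S B V V => three north B B V V => three north three B V V => three north three three V V => three north three three sees V => three north three three sees V three => three north three three sees sees three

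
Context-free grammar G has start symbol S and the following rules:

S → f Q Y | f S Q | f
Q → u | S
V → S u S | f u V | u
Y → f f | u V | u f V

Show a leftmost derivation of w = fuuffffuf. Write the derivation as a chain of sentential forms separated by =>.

S => fQY => fuY => fuufV => fuufSuS => fuuffSQuS => fuufffQuS => fuufffSuS => fuuffffuS => fuuffffuf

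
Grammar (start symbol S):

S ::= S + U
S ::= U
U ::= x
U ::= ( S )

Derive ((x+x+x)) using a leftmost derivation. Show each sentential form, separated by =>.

S=>U=>(S)=>(U)=>((S))=>((S+U))=>((S+U+U))=>((U+U+U))=>((x+U+U))=>((x+x+U))=>((x+x+x))

S => U   [S ::= U]
U => (S)   [U ::= ( S )]
(S) => (U)   [S ::= U]
(U) => ((S))   [U ::= ( S )]
((S)) => ((S+U))   [S ::= S + U]
((S+U)) => ((S+U+U))   [S ::= S + U]
((S+U+U)) => ((U+U+U))   [S ::= U]
((U+U+U)) => ((x+U+U))   [U ::= x]
((x+U+U)) => ((x+x+U))   [U ::= x]
((x+x+U)) => ((x+x+x))   [U ::= x]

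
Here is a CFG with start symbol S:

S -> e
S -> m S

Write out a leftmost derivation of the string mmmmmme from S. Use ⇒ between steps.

S ⇒ mS ⇒ mmS ⇒ mmmS ⇒ mmmmS ⇒ mmmmmS ⇒ mmmmmmS ⇒ mmmmmme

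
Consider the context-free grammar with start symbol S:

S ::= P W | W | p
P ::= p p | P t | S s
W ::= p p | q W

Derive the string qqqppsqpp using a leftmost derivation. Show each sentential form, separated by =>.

S => PW   [S ::= P W]
PW => SsW   [P ::= S s]
SsW => WsW   [S ::= W]
WsW => qWsW   [W ::= q W]
qWsW => qqWsW   [W ::= q W]
qqWsW => qqqWsW   [W ::= q W]
qqqWsW => qqqppsW   [W ::= p p]
qqqppsW => qqqppsqW   [W ::= q W]
qqqppsqW => qqqppsqpp   [W ::= p p]

S => PW => SsW => WsW => qWsW => qqWsW => qqqWsW => qqqppsW => qqqppsqW => qqqppsqpp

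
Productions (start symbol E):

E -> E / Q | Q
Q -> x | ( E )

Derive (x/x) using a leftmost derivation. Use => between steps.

E => Q => (E) => (E/Q) => (Q/Q) => (x/Q) => (x/x)

E => Q   [E -> Q]
Q => (E)   [Q -> ( E )]
(E) => (E/Q)   [E -> E / Q]
(E/Q) => (Q/Q)   [E -> Q]
(Q/Q) => (x/Q)   [Q -> x]
(x/Q) => (x/x)   [Q -> x]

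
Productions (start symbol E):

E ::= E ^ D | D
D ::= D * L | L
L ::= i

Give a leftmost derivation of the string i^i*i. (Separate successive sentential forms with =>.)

E => E^D   [E ::= E ^ D]
E^D => D^D   [E ::= D]
D^D => L^D   [D ::= L]
L^D => i^D   [L ::= i]
i^D => i^D*L   [D ::= D * L]
i^D*L => i^L*L   [D ::= L]
i^L*L => i^i*L   [L ::= i]
i^i*L => i^i*i   [L ::= i]

E=>E^D=>D^D=>L^D=>i^D=>i^D*L=>i^L*L=>i^i*L=>i^i*i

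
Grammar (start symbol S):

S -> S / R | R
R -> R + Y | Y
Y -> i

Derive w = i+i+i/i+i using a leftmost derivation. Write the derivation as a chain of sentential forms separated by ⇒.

S ⇒ S/R ⇒ R/R ⇒ R+Y/R ⇒ R+Y+Y/R ⇒ Y+Y+Y/R ⇒ i+Y+Y/R ⇒ i+i+Y/R ⇒ i+i+i/R ⇒ i+i+i/R+Y ⇒ i+i+i/Y+Y ⇒ i+i+i/i+Y ⇒ i+i+i/i+i

S ⇒ S/R   [S -> S / R]
S/R ⇒ R/R   [S -> R]
R/R ⇒ R+Y/R   [R -> R + Y]
R+Y/R ⇒ R+Y+Y/R   [R -> R + Y]
R+Y+Y/R ⇒ Y+Y+Y/R   [R -> Y]
Y+Y+Y/R ⇒ i+Y+Y/R   [Y -> i]
i+Y+Y/R ⇒ i+i+Y/R   [Y -> i]
i+i+Y/R ⇒ i+i+i/R   [Y -> i]
i+i+i/R ⇒ i+i+i/R+Y   [R -> R + Y]
i+i+i/R+Y ⇒ i+i+i/Y+Y   [R -> Y]
i+i+i/Y+Y ⇒ i+i+i/i+Y   [Y -> i]
i+i+i/i+Y ⇒ i+i+i/i+i   [Y -> i]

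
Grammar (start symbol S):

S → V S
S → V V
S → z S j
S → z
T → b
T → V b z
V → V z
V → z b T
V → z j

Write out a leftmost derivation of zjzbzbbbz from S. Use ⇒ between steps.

S ⇒ VV ⇒ zjV ⇒ zjzbT ⇒ zjzbVbz ⇒ zjzbzbTbz ⇒ zjzbzbbbz

S ⇒ VV   [S → V V]
VV ⇒ zjV   [V → z j]
zjV ⇒ zjzbT   [V → z b T]
zjzbT ⇒ zjzbVbz   [T → V b z]
zjzbVbz ⇒ zjzbzbTbz   [V → z b T]
zjzbzbTbz ⇒ zjzbzbbbz   [T → b]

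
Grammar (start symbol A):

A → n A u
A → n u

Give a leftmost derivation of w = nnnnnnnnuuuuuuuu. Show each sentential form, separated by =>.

A => nAu => nnAuu => nnnAuuu => nnnnAuuuu => nnnnnAuuuuu => nnnnnnAuuuuuu => nnnnnnnAuuuuuuu => nnnnnnnnuuuuuuuu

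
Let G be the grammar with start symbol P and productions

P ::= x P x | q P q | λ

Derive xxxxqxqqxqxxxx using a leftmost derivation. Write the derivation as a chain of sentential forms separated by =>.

P => xPx => xxPxx => xxxPxxx => xxxxPxxxx => xxxxqPqxxxx => xxxxqxPxqxxxx => xxxxqxqPqxqxxxx => xxxxqxqqxqxxxx

P => xPx   [P ::= x P x]
xPx => xxPxx   [P ::= x P x]
xxPxx => xxxPxxx   [P ::= x P x]
xxxPxxx => xxxxPxxxx   [P ::= x P x]
xxxxPxxxx => xxxxqPqxxxx   [P ::= q P q]
xxxxqPqxxxx => xxxxqxPxqxxxx   [P ::= x P x]
xxxxqxPxqxxxx => xxxxqxqPqxqxxxx   [P ::= q P q]
xxxxqxqPqxqxxxx => xxxxqxqqxqxxxx   [P ::= λ]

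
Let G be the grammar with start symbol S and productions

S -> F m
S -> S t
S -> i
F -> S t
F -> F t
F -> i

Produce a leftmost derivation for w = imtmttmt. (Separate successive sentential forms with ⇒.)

S⇒St⇒Fmt⇒Stmt⇒Sttmt⇒Fmttmt⇒Stmttmt⇒Fmtmttmt⇒imtmttmt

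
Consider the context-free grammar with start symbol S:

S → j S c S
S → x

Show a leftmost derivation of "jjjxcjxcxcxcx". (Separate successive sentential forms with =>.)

S => jScS => jjScScS => jjjScScScS => jjjxcScScS => jjjxcjScScScS => jjjxcjxcScScS => jjjxcjxcxcScS => jjjxcjxcxcxcS => jjjxcjxcxcxcx

S => jScS   [S → j S c S]
jScS => jjScScS   [S → j S c S]
jjScScS => jjjScScScS   [S → j S c S]
jjjScScScS => jjjxcScScS   [S → x]
jjjxcScScS => jjjxcjScScScS   [S → j S c S]
jjjxcjScScScS => jjjxcjxcScScS   [S → x]
jjjxcjxcScScS => jjjxcjxcxcScS   [S → x]
jjjxcjxcxcScS => jjjxcjxcxcxcS   [S → x]
jjjxcjxcxcxcS => jjjxcjxcxcxcx   [S → x]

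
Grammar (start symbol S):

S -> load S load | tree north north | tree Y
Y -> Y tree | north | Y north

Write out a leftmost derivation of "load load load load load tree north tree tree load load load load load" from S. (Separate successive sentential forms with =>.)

S => load S load   [S -> load S load]
load S load => load load S load load   [S -> load S load]
load load S load load => load load load S load load load   [S -> load S load]
load load load S load load load => load load load load S load load load load   [S -> load S load]
load load load load S load load load load => load load load load load S load load load load load   [S -> load S load]
load load load load load S load load load load load => load load load load load tree Y load load load load load   [S -> tree Y]
load load load load load tree Y load load load load load => load load load load load tree Y tree load load load load load   [Y -> Y tree]
load load load load load tree Y tree load load load load load => load load load load load tree Y tree tree load load load load load   [Y -> Y tree]
load load load load load tree Y tree tree load load load load load => load load load load load tree north tree tree load load load load load   [Y -> north]

S => load S load => load load S load load => load load load S load load load => load load load load S load load load load => load load load load load S load load load load load => load load load load load tree Y load load load load load => load load load load load tree Y tree load load load load load => load load load load load tree Y tree tree load load load load load => load load load load load tree north tree tree load load load load load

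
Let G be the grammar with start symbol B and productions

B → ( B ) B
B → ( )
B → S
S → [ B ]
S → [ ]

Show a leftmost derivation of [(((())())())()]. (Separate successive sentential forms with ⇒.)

B ⇒ S ⇒ [B] ⇒ [(B)B] ⇒ [((B)B)B] ⇒ [(((B)B)B)B] ⇒ [(((())B)B)B] ⇒ [(((())())B)B] ⇒ [(((())())())B] ⇒ [(((())())())()]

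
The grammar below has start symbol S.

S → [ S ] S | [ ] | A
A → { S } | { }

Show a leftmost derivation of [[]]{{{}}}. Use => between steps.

S => [S]S   [S → [ S ] S]
[S]S => [[]]S   [S → [ ]]
[[]]S => [[]]A   [S → A]
[[]]A => [[]]{S}   [A → { S }]
[[]]{S} => [[]]{A}   [S → A]
[[]]{A} => [[]]{{S}}   [A → { S }]
[[]]{{S}} => [[]]{{A}}   [S → A]
[[]]{{A}} => [[]]{{{}}}   [A → { }]

S => [S]S => [[]]S => [[]]A => [[]]{S} => [[]]{A} => [[]]{{S}} => [[]]{{A}} => [[]]{{{}}}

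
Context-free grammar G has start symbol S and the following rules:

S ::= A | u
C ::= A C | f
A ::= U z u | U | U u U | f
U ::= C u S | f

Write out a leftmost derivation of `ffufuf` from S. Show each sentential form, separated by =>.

S=>A=>UuU=>CuSuU=>ACuSuU=>UCuSuU=>fCuSuU=>ffuSuU=>ffuAuU=>ffufuU=>ffufuf

S => A   [S ::= A]
A => UuU   [A ::= U u U]
UuU => CuSuU   [U ::= C u S]
CuSuU => ACuSuU   [C ::= A C]
ACuSuU => UCuSuU   [A ::= U]
UCuSuU => fCuSuU   [U ::= f]
fCuSuU => ffuSuU   [C ::= f]
ffuSuU => ffuAuU   [S ::= A]
ffuAuU => ffufuU   [A ::= f]
ffufuU => ffufuf   [U ::= f]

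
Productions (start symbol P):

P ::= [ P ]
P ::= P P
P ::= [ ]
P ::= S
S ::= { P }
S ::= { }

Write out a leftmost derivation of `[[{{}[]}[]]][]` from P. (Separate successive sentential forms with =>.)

P => PP => [P]P => [[P]]P => [[PP]]P => [[SP]]P => [[{P}P]]P => [[{PP}P]]P => [[{SP}P]]P => [[{{}P}P]]P => [[{{}[]}P]]P => [[{{}[]}[]]]P => [[{{}[]}[]]][]

P => PP   [P ::= P P]
PP => [P]P   [P ::= [ P ]]
[P]P => [[P]]P   [P ::= [ P ]]
[[P]]P => [[PP]]P   [P ::= P P]
[[PP]]P => [[SP]]P   [P ::= S]
[[SP]]P => [[{P}P]]P   [S ::= { P }]
[[{P}P]]P => [[{PP}P]]P   [P ::= P P]
[[{PP}P]]P => [[{SP}P]]P   [P ::= S]
[[{SP}P]]P => [[{{}P}P]]P   [S ::= { }]
[[{{}P}P]]P => [[{{}[]}P]]P   [P ::= [ ]]
[[{{}[]}P]]P => [[{{}[]}[]]]P   [P ::= [ ]]
[[{{}[]}[]]]P => [[{{}[]}[]]][]   [P ::= [ ]]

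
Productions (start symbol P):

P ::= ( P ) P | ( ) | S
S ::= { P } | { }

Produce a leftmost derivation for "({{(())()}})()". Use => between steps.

P => (P)P => (S)P => ({P})P => ({S})P => ({{P}})P => ({{(P)P}})P => ({{(())P}})P => ({{(())()}})P => ({{(())()}})()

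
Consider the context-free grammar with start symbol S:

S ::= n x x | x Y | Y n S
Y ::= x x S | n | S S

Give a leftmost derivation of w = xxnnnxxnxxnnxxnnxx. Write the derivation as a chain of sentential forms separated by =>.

S=>YnS=>xxSnS=>xxYnSnS=>xxSSnSnS=>xxYnSSnSnS=>xxnnSSnSnS=>xxnnnxxSnSnS=>xxnnnxxnxxnSnS=>xxnnnxxnxxnnxxnS=>xxnnnxxnxxnnxxnnxx

S => YnS   [S ::= Y n S]
YnS => xxSnS   [Y ::= x x S]
xxSnS => xxYnSnS   [S ::= Y n S]
xxYnSnS => xxSSnSnS   [Y ::= S S]
xxSSnSnS => xxYnSSnSnS   [S ::= Y n S]
xxYnSSnSnS => xxnnSSnSnS   [Y ::= n]
xxnnSSnSnS => xxnnnxxSnSnS   [S ::= n x x]
xxnnnxxSnSnS => xxnnnxxnxxnSnS   [S ::= n x x]
xxnnnxxnxxnSnS => xxnnnxxnxxnnxxnS   [S ::= n x x]
xxnnnxxnxxnnxxnS => xxnnnxxnxxnnxxnnxx   [S ::= n x x]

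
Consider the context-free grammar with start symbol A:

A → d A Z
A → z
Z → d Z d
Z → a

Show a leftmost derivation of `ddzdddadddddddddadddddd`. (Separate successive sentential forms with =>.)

A => dAZ => ddAZZ => ddzZZ => ddzdZdZ => ddzddZddZ => ddzdddZdddZ => ddzdddadddZ => ddzdddaddddZd => ddzdddadddddZdd => ddzdddaddddddZddd => ddzdddadddddddZdddd => ddzdddaddddddddZddddd => ddzdddadddddddddZdddddd => ddzdddadddddddddadddddd

A => dAZ   [A → d A Z]
dAZ => ddAZZ   [A → d A Z]
ddAZZ => ddzZZ   [A → z]
ddzZZ => ddzdZdZ   [Z → d Z d]
ddzdZdZ => ddzddZddZ   [Z → d Z d]
ddzddZddZ => ddzdddZdddZ   [Z → d Z d]
ddzdddZdddZ => ddzdddadddZ   [Z → a]
ddzdddadddZ => ddzdddaddddZd   [Z → d Z d]
ddzdddaddddZd => ddzdddadddddZdd   [Z → d Z d]
ddzdddadddddZdd => ddzdddaddddddZddd   [Z → d Z d]
ddzdddaddddddZddd => ddzdddadddddddZdddd   [Z → d Z d]
ddzdddadddddddZdddd => ddzdddaddddddddZddddd   [Z → d Z d]
ddzdddaddddddddZddddd => ddzdddadddddddddZdddddd   [Z → d Z d]
ddzdddadddddddddZdddddd => ddzdddadddddddddadddddd   [Z → a]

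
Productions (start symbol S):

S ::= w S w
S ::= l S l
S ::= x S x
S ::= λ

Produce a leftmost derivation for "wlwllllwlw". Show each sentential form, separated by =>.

S=>wSw=>wlSlw=>wlwSwlw=>wlwlSlwlw=>wlwllSllwlw=>wlwllllwlw

S => wSw   [S ::= w S w]
wSw => wlSlw   [S ::= l S l]
wlSlw => wlwSwlw   [S ::= w S w]
wlwSwlw => wlwlSlwlw   [S ::= l S l]
wlwlSlwlw => wlwllSllwlw   [S ::= l S l]
wlwllSllwlw => wlwllllwlw   [S ::= λ]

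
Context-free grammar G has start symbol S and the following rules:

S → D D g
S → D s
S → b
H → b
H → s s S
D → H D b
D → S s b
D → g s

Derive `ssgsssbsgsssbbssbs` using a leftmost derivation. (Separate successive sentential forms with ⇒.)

S ⇒ Ds   [S → D s]
Ds ⇒ Ssbs   [D → S s b]
Ssbs ⇒ Dssbs   [S → D s]
Dssbs ⇒ HDbssbs   [D → H D b]
HDbssbs ⇒ ssSDbssbs   [H → s s S]
ssSDbssbs ⇒ ssDsDbssbs   [S → D s]
ssDsDbssbs ⇒ ssSsbsDbssbs   [D → S s b]
ssSsbsDbssbs ⇒ ssDssbsDbssbs   [S → D s]
ssDssbsDbssbs ⇒ ssgsssbsDbssbs   [D → g s]
ssgsssbsDbssbs ⇒ ssgsssbsSsbbssbs   [D → S s b]
ssgsssbsSsbbssbs ⇒ ssgsssbsDssbbssbs   [S → D s]
ssgsssbsDssbbssbs ⇒ ssgsssbsgsssbbssbs   [D → g s]

S ⇒ Ds ⇒ Ssbs ⇒ Dssbs ⇒ HDbssbs ⇒ ssSDbssbs ⇒ ssDsDbssbs ⇒ ssSsbsDbssbs ⇒ ssDssbsDbssbs ⇒ ssgsssbsDbssbs ⇒ ssgsssbsSsbbssbs ⇒ ssgsssbsDssbbssbs ⇒ ssgsssbsgsssbbssbs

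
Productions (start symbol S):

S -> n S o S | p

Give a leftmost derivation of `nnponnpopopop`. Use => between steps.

S => nSoS   [S -> n S o S]
nSoS => nnSoSoS   [S -> n S o S]
nnSoSoS => nnpoSoS   [S -> p]
nnpoSoS => nnponSoSoS   [S -> n S o S]
nnponSoSoS => nnponnSoSoSoS   [S -> n S o S]
nnponnSoSoSoS => nnponnpoSoSoS   [S -> p]
nnponnpoSoSoS => nnponnpopoSoS   [S -> p]
nnponnpopoSoS => nnponnpopopoS   [S -> p]
nnponnpopopoS => nnponnpopopop   [S -> p]

S=>nSoS=>nnSoSoS=>nnpoSoS=>nnponSoSoS=>nnponnSoSoSoS=>nnponnpoSoSoS=>nnponnpopoSoS=>nnponnpopopoS=>nnponnpopopop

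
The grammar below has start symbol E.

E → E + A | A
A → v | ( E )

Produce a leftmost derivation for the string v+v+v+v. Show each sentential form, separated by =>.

E => E+A   [E → E + A]
E+A => E+A+A   [E → E + A]
E+A+A => E+A+A+A   [E → E + A]
E+A+A+A => A+A+A+A   [E → A]
A+A+A+A => v+A+A+A   [A → v]
v+A+A+A => v+v+A+A   [A → v]
v+v+A+A => v+v+v+A   [A → v]
v+v+v+A => v+v+v+v   [A → v]

E=>E+A=>E+A+A=>E+A+A+A=>A+A+A+A=>v+A+A+A=>v+v+A+A=>v+v+v+A=>v+v+v+v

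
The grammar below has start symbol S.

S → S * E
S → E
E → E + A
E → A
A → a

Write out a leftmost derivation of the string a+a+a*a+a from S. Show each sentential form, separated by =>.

S => S*E => E*E => E+A*E => E+A+A*E => A+A+A*E => a+A+A*E => a+a+A*E => a+a+a*E => a+a+a*E+A => a+a+a*A+A => a+a+a*a+A => a+a+a*a+a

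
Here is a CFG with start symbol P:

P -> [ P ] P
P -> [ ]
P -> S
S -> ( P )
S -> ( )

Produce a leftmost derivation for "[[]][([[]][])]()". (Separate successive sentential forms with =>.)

P => [P]P   [P -> [ P ] P]
[P]P => [[]]P   [P -> [ ]]
[[]]P => [[]][P]P   [P -> [ P ] P]
[[]][P]P => [[]][S]P   [P -> S]
[[]][S]P => [[]][(P)]P   [S -> ( P )]
[[]][(P)]P => [[]][([P]P)]P   [P -> [ P ] P]
[[]][([P]P)]P => [[]][([[]]P)]P   [P -> [ ]]
[[]][([[]]P)]P => [[]][([[]][])]P   [P -> [ ]]
[[]][([[]][])]P => [[]][([[]][])]S   [P -> S]
[[]][([[]][])]S => [[]][([[]][])]()   [S -> ( )]

P=>[P]P=>[[]]P=>[[]][P]P=>[[]][S]P=>[[]][(P)]P=>[[]][([P]P)]P=>[[]][([[]]P)]P=>[[]][([[]][])]P=>[[]][([[]][])]S=>[[]][([[]][])]()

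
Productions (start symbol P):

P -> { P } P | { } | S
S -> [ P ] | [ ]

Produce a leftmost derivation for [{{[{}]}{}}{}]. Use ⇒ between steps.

P ⇒ S   [P -> S]
S ⇒ [P]   [S -> [ P ]]
[P] ⇒ [{P}P]   [P -> { P } P]
[{P}P] ⇒ [{{P}P}P]   [P -> { P } P]
[{{P}P}P] ⇒ [{{S}P}P]   [P -> S]
[{{S}P}P] ⇒ [{{[P]}P}P]   [S -> [ P ]]
[{{[P]}P}P] ⇒ [{{[{}]}P}P]   [P -> { }]
[{{[{}]}P}P] ⇒ [{{[{}]}{}}P]   [P -> { }]
[{{[{}]}{}}P] ⇒ [{{[{}]}{}}{}]   [P -> { }]

P ⇒ S ⇒ [P] ⇒ [{P}P] ⇒ [{{P}P}P] ⇒ [{{S}P}P] ⇒ [{{[P]}P}P] ⇒ [{{[{}]}P}P] ⇒ [{{[{}]}{}}P] ⇒ [{{[{}]}{}}{}]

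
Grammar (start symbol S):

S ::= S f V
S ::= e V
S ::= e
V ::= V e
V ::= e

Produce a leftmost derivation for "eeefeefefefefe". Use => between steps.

S => SfV   [S ::= S f V]
SfV => SfVfV   [S ::= S f V]
SfVfV => SfVfVfV   [S ::= S f V]
SfVfVfV => SfVfVfVfV   [S ::= S f V]
SfVfVfVfV => SfVfVfVfVfV   [S ::= S f V]
SfVfVfVfVfV => eVfVfVfVfVfV   [S ::= e V]
eVfVfVfVfVfV => eVefVfVfVfVfV   [V ::= V e]
eVefVfVfVfVfV => eeefVfVfVfVfV   [V ::= e]
eeefVfVfVfVfV => eeefVefVfVfVfV   [V ::= V e]
eeefVefVfVfVfV => eeefeefVfVfVfV   [V ::= e]
eeefeefVfVfVfV => eeefeefefVfVfV   [V ::= e]
eeefeefefVfVfV => eeefeefefefVfV   [V ::= e]
eeefeefefefVfV => eeefeefefefefV   [V ::= e]
eeefeefefefefV => eeefeefefefefe   [V ::= e]

S => SfV => SfVfV => SfVfVfV => SfVfVfVfV => SfVfVfVfVfV => eVfVfVfVfVfV => eVefVfVfVfVfV => eeefVfVfVfVfV => eeefVefVfVfVfV => eeefeefVfVfVfV => eeefeefefVfVfV => eeefeefefefVfV => eeefeefefefefV => eeefeefefefefe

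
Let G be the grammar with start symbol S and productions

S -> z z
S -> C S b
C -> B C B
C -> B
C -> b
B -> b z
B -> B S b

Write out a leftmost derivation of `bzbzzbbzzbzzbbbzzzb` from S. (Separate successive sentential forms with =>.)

S => CSb   [S -> C S b]
CSb => BCBSb   [C -> B C B]
BCBSb => BSbCBSb   [B -> B S b]
BSbCBSb => BSbSbCBSb   [B -> B S b]
BSbSbCBSb => BSbSbSbCBSb   [B -> B S b]
BSbSbSbCBSb => bzSbSbSbCBSb   [B -> b z]
bzSbSbSbCBSb => bzCSbbSbSbCBSb   [S -> C S b]
bzCSbbSbSbCBSb => bzbSbbSbSbCBSb   [C -> b]
bzbSbbSbSbCBSb => bzbzzbbSbSbCBSb   [S -> z z]
bzbzzbbSbSbCBSb => bzbzzbbzzbSbCBSb   [S -> z z]
bzbzzbbzzbSbCBSb => bzbzzbbzzbzzbCBSb   [S -> z z]
bzbzzbbzzbzzbCBSb => bzbzzbbzzbzzbbBSb   [C -> b]
bzbzzbbzzbzzbbBSb => bzbzzbbzzbzzbbbzSb   [B -> b z]
bzbzzbbzzbzzbbbzSb => bzbzzbbzzbzzbbbzzzb   [S -> z z]

S=>CSb=>BCBSb=>BSbCBSb=>BSbSbCBSb=>BSbSbSbCBSb=>bzSbSbSbCBSb=>bzCSbbSbSbCBSb=>bzbSbbSbSbCBSb=>bzbzzbbSbSbCBSb=>bzbzzbbzzbSbCBSb=>bzbzzbbzzbzzbCBSb=>bzbzzbbzzbzzbbBSb=>bzbzzbbzzbzzbbbzSb=>bzbzzbbzzbzzbbbzzzb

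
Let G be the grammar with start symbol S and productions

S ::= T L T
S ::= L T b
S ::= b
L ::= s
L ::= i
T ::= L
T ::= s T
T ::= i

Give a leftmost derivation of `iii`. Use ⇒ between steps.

S ⇒ TLT ⇒ LLT ⇒ iLT ⇒ iiT ⇒ iiL ⇒ iii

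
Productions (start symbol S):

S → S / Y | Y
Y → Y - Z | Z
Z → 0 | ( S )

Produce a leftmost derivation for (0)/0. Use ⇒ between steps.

S ⇒ S/Y   [S → S / Y]
S/Y ⇒ Y/Y   [S → Y]
Y/Y ⇒ Z/Y   [Y → Z]
Z/Y ⇒ (S)/Y   [Z → ( S )]
(S)/Y ⇒ (Y)/Y   [S → Y]
(Y)/Y ⇒ (Z)/Y   [Y → Z]
(Z)/Y ⇒ (0)/Y   [Z → 0]
(0)/Y ⇒ (0)/Z   [Y → Z]
(0)/Z ⇒ (0)/0   [Z → 0]

S ⇒ S/Y ⇒ Y/Y ⇒ Z/Y ⇒ (S)/Y ⇒ (Y)/Y ⇒ (Z)/Y ⇒ (0)/Y ⇒ (0)/Z ⇒ (0)/0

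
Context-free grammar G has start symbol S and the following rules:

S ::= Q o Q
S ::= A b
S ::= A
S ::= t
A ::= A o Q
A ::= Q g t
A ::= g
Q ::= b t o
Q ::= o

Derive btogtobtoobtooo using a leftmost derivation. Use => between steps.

S => A => AoQ => AoQoQ => AoQoQoQ => QgtoQoQoQ => btogtoQoQoQ => btogtobtooQoQ => btogtobtoobtooQ => btogtobtoobtooo

S => A   [S ::= A]
A => AoQ   [A ::= A o Q]
AoQ => AoQoQ   [A ::= A o Q]
AoQoQ => AoQoQoQ   [A ::= A o Q]
AoQoQoQ => QgtoQoQoQ   [A ::= Q g t]
QgtoQoQoQ => btogtoQoQoQ   [Q ::= b t o]
btogtoQoQoQ => btogtobtooQoQ   [Q ::= b t o]
btogtobtooQoQ => btogtobtoobtooQ   [Q ::= b t o]
btogtobtoobtooQ => btogtobtoobtooo   [Q ::= o]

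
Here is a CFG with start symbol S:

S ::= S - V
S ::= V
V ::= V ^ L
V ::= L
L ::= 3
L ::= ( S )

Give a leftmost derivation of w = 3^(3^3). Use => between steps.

S => V   [S ::= V]
V => V^L   [V ::= V ^ L]
V^L => L^L   [V ::= L]
L^L => 3^L   [L ::= 3]
3^L => 3^(S)   [L ::= ( S )]
3^(S) => 3^(V)   [S ::= V]
3^(V) => 3^(V^L)   [V ::= V ^ L]
3^(V^L) => 3^(L^L)   [V ::= L]
3^(L^L) => 3^(3^L)   [L ::= 3]
3^(3^L) => 3^(3^3)   [L ::= 3]

S=>V=>V^L=>L^L=>3^L=>3^(S)=>3^(V)=>3^(V^L)=>3^(L^L)=>3^(3^L)=>3^(3^3)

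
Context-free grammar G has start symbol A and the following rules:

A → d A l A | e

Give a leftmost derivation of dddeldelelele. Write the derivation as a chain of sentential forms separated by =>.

A => dAlA   [A → d A l A]
dAlA => ddAlAlA   [A → d A l A]
ddAlAlA => dddAlAlAlA   [A → d A l A]
dddAlAlAlA => dddelAlAlA   [A → e]
dddelAlAlA => dddeldAlAlAlA   [A → d A l A]
dddeldAlAlAlA => dddeldelAlAlA   [A → e]
dddeldelAlAlA => dddeldelelAlA   [A → e]
dddeldelelAlA => dddeldelelelA   [A → e]
dddeldelelelA => dddeldelelele   [A → e]

A => dAlA => ddAlAlA => dddAlAlAlA => dddelAlAlA => dddeldAlAlAlA => dddeldelAlAlA => dddeldelelAlA => dddeldelelelA => dddeldelelele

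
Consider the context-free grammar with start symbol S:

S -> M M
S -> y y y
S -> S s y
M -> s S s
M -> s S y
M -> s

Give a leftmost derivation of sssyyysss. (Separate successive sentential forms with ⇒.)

S ⇒ MM   [S -> M M]
MM ⇒ sSsM   [M -> s S s]
sSsM ⇒ sMMsM   [S -> M M]
sMMsM ⇒ ssMsM   [M -> s]
ssMsM ⇒ sssSssM   [M -> s S s]
sssSssM ⇒ sssyyyssM   [S -> y y y]
sssyyyssM ⇒ sssyyysss   [M -> s]

S⇒MM⇒sSsM⇒sMMsM⇒ssMsM⇒sssSssM⇒sssyyyssM⇒sssyyysss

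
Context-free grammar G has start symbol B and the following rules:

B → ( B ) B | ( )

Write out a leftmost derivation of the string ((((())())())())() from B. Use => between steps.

B => (B)B   [B → ( B ) B]
(B)B => ((B)B)B   [B → ( B ) B]
((B)B)B => (((B)B)B)B   [B → ( B ) B]
(((B)B)B)B => ((((B)B)B)B)B   [B → ( B ) B]
((((B)B)B)B)B => ((((())B)B)B)B   [B → ( )]
((((())B)B)B)B => ((((())())B)B)B   [B → ( )]
((((())())B)B)B => ((((())())())B)B   [B → ( )]
((((())())())B)B => ((((())())())())B   [B → ( )]
((((())())())())B => ((((())())())())()   [B → ( )]

B=>(B)B=>((B)B)B=>(((B)B)B)B=>((((B)B)B)B)B=>((((())B)B)B)B=>((((())())B)B)B=>((((())())())B)B=>((((())())())())B=>((((())())())())()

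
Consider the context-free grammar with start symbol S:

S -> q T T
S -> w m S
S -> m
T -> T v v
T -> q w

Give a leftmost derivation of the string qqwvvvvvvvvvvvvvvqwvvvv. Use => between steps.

S => qTT   [S -> q T T]
qTT => qTvvT   [T -> T v v]
qTvvT => qTvvvvT   [T -> T v v]
qTvvvvT => qTvvvvvvT   [T -> T v v]
qTvvvvvvT => qTvvvvvvvvT   [T -> T v v]
qTvvvvvvvvT => qTvvvvvvvvvvT   [T -> T v v]
qTvvvvvvvvvvT => qTvvvvvvvvvvvvT   [T -> T v v]
qTvvvvvvvvvvvvT => qTvvvvvvvvvvvvvvT   [T -> T v v]
qTvvvvvvvvvvvvvvT => qqwvvvvvvvvvvvvvvT   [T -> q w]
qqwvvvvvvvvvvvvvvT => qqwvvvvvvvvvvvvvvTvv   [T -> T v v]
qqwvvvvvvvvvvvvvvTvv => qqwvvvvvvvvvvvvvvTvvvv   [T -> T v v]
qqwvvvvvvvvvvvvvvTvvvv => qqwvvvvvvvvvvvvvvqwvvvv   [T -> q w]

S => qTT => qTvvT => qTvvvvT => qTvvvvvvT => qTvvvvvvvvT => qTvvvvvvvvvvT => qTvvvvvvvvvvvvT => qTvvvvvvvvvvvvvvT => qqwvvvvvvvvvvvvvvT => qqwvvvvvvvvvvvvvvTvv => qqwvvvvvvvvvvvvvvTvvvv => qqwvvvvvvvvvvvvvvqwvvvv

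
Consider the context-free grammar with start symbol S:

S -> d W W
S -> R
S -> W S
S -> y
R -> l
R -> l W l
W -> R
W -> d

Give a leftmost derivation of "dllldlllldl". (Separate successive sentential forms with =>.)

S => dWW => dRW => dlWlW => dlRlW => dllWllW => dllRllW => dlllWlllW => dllldlllW => dllldlllR => dllldllllWl => dllldlllldl

S => dWW   [S -> d W W]
dWW => dRW   [W -> R]
dRW => dlWlW   [R -> l W l]
dlWlW => dlRlW   [W -> R]
dlRlW => dllWllW   [R -> l W l]
dllWllW => dllRllW   [W -> R]
dllRllW => dlllWlllW   [R -> l W l]
dlllWlllW => dllldlllW   [W -> d]
dllldlllW => dllldlllR   [W -> R]
dllldlllR => dllldllllWl   [R -> l W l]
dllldllllWl => dllldlllldl   [W -> d]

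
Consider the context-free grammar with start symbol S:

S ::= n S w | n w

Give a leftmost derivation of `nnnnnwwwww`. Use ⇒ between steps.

S⇒nSw⇒nnSww⇒nnnSwww⇒nnnnSwwww⇒nnnnnwwwww

S ⇒ nSw   [S ::= n S w]
nSw ⇒ nnSww   [S ::= n S w]
nnSww ⇒ nnnSwww   [S ::= n S w]
nnnSwww ⇒ nnnnSwwww   [S ::= n S w]
nnnnSwwww ⇒ nnnnnwwwww   [S ::= n w]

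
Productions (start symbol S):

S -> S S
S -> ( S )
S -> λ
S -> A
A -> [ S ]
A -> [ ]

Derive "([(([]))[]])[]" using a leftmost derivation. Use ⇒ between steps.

S ⇒ SS ⇒ (S)S ⇒ (A)S ⇒ ([S])S ⇒ ([SS])S ⇒ ([(S)S])S ⇒ ([((S))S])S ⇒ ([((A))S])S ⇒ ([(([S]))S])S ⇒ ([(([]))S])S ⇒ ([(([]))A])S ⇒ ([(([]))[]])S ⇒ ([(([]))[]])A ⇒ ([(([]))[]])[]

S ⇒ SS   [S -> S S]
SS ⇒ (S)S   [S -> ( S )]
(S)S ⇒ (A)S   [S -> A]
(A)S ⇒ ([S])S   [A -> [ S ]]
([S])S ⇒ ([SS])S   [S -> S S]
([SS])S ⇒ ([(S)S])S   [S -> ( S )]
([(S)S])S ⇒ ([((S))S])S   [S -> ( S )]
([((S))S])S ⇒ ([((A))S])S   [S -> A]
([((A))S])S ⇒ ([(([S]))S])S   [A -> [ S ]]
([(([S]))S])S ⇒ ([(([]))S])S   [S -> λ]
([(([]))S])S ⇒ ([(([]))A])S   [S -> A]
([(([]))A])S ⇒ ([(([]))[]])S   [A -> [ ]]
([(([]))[]])S ⇒ ([(([]))[]])A   [S -> A]
([(([]))[]])A ⇒ ([(([]))[]])[]   [A -> [ ]]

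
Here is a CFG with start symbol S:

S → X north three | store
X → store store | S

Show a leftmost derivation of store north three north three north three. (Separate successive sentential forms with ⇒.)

S ⇒ X north three   [S → X north three]
X north three ⇒ S north three   [X → S]
S north three ⇒ X north three north three   [S → X north three]
X north three north three ⇒ S north three north three   [X → S]
S north three north three ⇒ X north three north three north three   [S → X north three]
X north three north three north three ⇒ S north three north three north three   [X → S]
S north three north three north three ⇒ store north three north three north three   [S → store]

S ⇒ X north three ⇒ S north three ⇒ X north three north three ⇒ S north three north three ⇒ X north three north three north three ⇒ S north three north three north three ⇒ store north three north three north three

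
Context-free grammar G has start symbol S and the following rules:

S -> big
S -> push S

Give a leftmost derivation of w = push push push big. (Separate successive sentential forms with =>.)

S => push S => push push S => push push push S => push push push big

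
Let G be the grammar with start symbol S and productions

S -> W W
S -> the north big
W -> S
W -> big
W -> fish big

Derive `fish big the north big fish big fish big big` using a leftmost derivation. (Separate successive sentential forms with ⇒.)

S ⇒ W W ⇒ S W ⇒ W W W ⇒ fish big W W ⇒ fish big S W ⇒ fish big W W W ⇒ fish big S W W ⇒ fish big W W W W ⇒ fish big S W W W ⇒ fish big the north big W W W ⇒ fish big the north big fish big W W ⇒ fish big the north big fish big fish big W ⇒ fish big the north big fish big fish big big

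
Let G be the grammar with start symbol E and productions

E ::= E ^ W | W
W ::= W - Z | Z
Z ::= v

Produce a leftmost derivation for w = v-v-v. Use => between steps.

E => W => W-Z => W-Z-Z => Z-Z-Z => v-Z-Z => v-v-Z => v-v-v

E => W   [E ::= W]
W => W-Z   [W ::= W - Z]
W-Z => W-Z-Z   [W ::= W - Z]
W-Z-Z => Z-Z-Z   [W ::= Z]
Z-Z-Z => v-Z-Z   [Z ::= v]
v-Z-Z => v-v-Z   [Z ::= v]
v-v-Z => v-v-v   [Z ::= v]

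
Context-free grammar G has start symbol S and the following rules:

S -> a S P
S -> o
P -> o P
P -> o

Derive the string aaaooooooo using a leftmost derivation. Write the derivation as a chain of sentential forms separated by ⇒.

S ⇒ aSP ⇒ aaSPP ⇒ aaaSPPP ⇒ aaaoPPP ⇒ aaaooPP ⇒ aaaoooPP ⇒ aaaooooP ⇒ aaaoooooP ⇒ aaaooooooP ⇒ aaaooooooo

S ⇒ aSP   [S -> a S P]
aSP ⇒ aaSPP   [S -> a S P]
aaSPP ⇒ aaaSPPP   [S -> a S P]
aaaSPPP ⇒ aaaoPPP   [S -> o]
aaaoPPP ⇒ aaaooPP   [P -> o]
aaaooPP ⇒ aaaoooPP   [P -> o P]
aaaoooPP ⇒ aaaooooP   [P -> o]
aaaooooP ⇒ aaaoooooP   [P -> o P]
aaaoooooP ⇒ aaaooooooP   [P -> o P]
aaaooooooP ⇒ aaaooooooo   [P -> o]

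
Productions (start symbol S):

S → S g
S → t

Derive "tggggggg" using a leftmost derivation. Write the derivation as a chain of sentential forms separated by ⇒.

S ⇒ Sg ⇒ Sgg ⇒ Sggg ⇒ Sgggg ⇒ Sggggg ⇒ Sgggggg ⇒ Sggggggg ⇒ tggggggg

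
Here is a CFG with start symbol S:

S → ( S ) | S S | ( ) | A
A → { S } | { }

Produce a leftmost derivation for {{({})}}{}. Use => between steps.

S => SS   [S → S S]
SS => AS   [S → A]
AS => {S}S   [A → { S }]
{S}S => {A}S   [S → A]
{A}S => {{S}}S   [A → { S }]
{{S}}S => {{(S)}}S   [S → ( S )]
{{(S)}}S => {{(A)}}S   [S → A]
{{(A)}}S => {{({})}}S   [A → { }]
{{({})}}S => {{({})}}A   [S → A]
{{({})}}A => {{({})}}{}   [A → { }]

S => SS => AS => {S}S => {A}S => {{S}}S => {{(S)}}S => {{(A)}}S => {{({})}}S => {{({})}}A => {{({})}}{}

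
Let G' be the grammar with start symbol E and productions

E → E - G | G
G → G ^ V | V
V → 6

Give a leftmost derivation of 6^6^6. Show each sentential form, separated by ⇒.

E ⇒ G ⇒ G^V ⇒ G^V^V ⇒ V^V^V ⇒ 6^V^V ⇒ 6^6^V ⇒ 6^6^6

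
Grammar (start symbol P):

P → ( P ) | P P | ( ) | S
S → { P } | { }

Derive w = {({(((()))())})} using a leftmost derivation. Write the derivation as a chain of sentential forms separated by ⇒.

P ⇒ S ⇒ {P} ⇒ {(P)} ⇒ {(S)} ⇒ {({P})} ⇒ {({(P)})} ⇒ {({(PP)})} ⇒ {({((P)P)})} ⇒ {({(((P))P)})} ⇒ {({(((()))P)})} ⇒ {({(((()))())})}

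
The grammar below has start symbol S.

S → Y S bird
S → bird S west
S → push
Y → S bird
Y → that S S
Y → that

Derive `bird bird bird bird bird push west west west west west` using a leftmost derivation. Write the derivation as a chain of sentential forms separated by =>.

S => bird S west   [S → bird S west]
bird S west => bird bird S west west   [S → bird S west]
bird bird S west west => bird bird bird S west west west   [S → bird S west]
bird bird bird S west west west => bird bird bird bird S west west west west   [S → bird S west]
bird bird bird bird S west west west west => bird bird bird bird bird S west west west west west   [S → bird S west]
bird bird bird bird bird S west west west west west => bird bird bird bird bird push west west west west west   [S → push]

S => bird S west => bird bird S west west => bird bird bird S west west west => bird bird bird bird S west west west west => bird bird bird bird bird S west west west west west => bird bird bird bird bird push west west west west west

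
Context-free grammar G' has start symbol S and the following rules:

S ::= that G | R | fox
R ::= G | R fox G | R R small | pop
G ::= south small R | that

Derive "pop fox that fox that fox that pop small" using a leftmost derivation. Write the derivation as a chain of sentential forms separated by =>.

S => R => R R small => R fox G R small => R fox G fox G R small => R fox G fox G fox G R small => pop fox G fox G fox G R small => pop fox that fox G fox G R small => pop fox that fox that fox G R small => pop fox that fox that fox that R small => pop fox that fox that fox that pop small

S => R   [S ::= R]
R => R R small   [R ::= R R small]
R R small => R fox G R small   [R ::= R fox G]
R fox G R small => R fox G fox G R small   [R ::= R fox G]
R fox G fox G R small => R fox G fox G fox G R small   [R ::= R fox G]
R fox G fox G fox G R small => pop fox G fox G fox G R small   [R ::= pop]
pop fox G fox G fox G R small => pop fox that fox G fox G R small   [G ::= that]
pop fox that fox G fox G R small => pop fox that fox that fox G R small   [G ::= that]
pop fox that fox that fox G R small => pop fox that fox that fox that R small   [G ::= that]
pop fox that fox that fox that R small => pop fox that fox that fox that pop small   [R ::= pop]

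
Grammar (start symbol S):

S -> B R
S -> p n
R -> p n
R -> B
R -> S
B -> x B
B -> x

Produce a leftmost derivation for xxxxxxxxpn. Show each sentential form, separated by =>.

S => BR   [S -> B R]
BR => xBR   [B -> x B]
xBR => xxBR   [B -> x B]
xxBR => xxxBR   [B -> x B]
xxxBR => xxxxBR   [B -> x B]
xxxxBR => xxxxxBR   [B -> x B]
xxxxxBR => xxxxxxBR   [B -> x B]
xxxxxxBR => xxxxxxxBR   [B -> x B]
xxxxxxxBR => xxxxxxxxR   [B -> x]
xxxxxxxxR => xxxxxxxxpn   [R -> p n]

S => BR => xBR => xxBR => xxxBR => xxxxBR => xxxxxBR => xxxxxxBR => xxxxxxxBR => xxxxxxxxR => xxxxxxxxpn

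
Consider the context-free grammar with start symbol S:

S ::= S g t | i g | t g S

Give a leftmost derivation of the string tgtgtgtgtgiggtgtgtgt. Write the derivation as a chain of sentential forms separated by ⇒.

S ⇒ tgS ⇒ tgtgS ⇒ tgtgtgS ⇒ tgtgtgSgt ⇒ tgtgtgSgtgt ⇒ tgtgtgSgtgtgt ⇒ tgtgtgSgtgtgtgt ⇒ tgtgtgtgSgtgtgtgt ⇒ tgtgtgtgtgSgtgtgtgt ⇒ tgtgtgtgtgiggtgtgtgt

S ⇒ tgS   [S ::= t g S]
tgS ⇒ tgtgS   [S ::= t g S]
tgtgS ⇒ tgtgtgS   [S ::= t g S]
tgtgtgS ⇒ tgtgtgSgt   [S ::= S g t]
tgtgtgSgt ⇒ tgtgtgSgtgt   [S ::= S g t]
tgtgtgSgtgt ⇒ tgtgtgSgtgtgt   [S ::= S g t]
tgtgtgSgtgtgt ⇒ tgtgtgSgtgtgtgt   [S ::= S g t]
tgtgtgSgtgtgtgt ⇒ tgtgtgtgSgtgtgtgt   [S ::= t g S]
tgtgtgtgSgtgtgtgt ⇒ tgtgtgtgtgSgtgtgtgt   [S ::= t g S]
tgtgtgtgtgSgtgtgtgt ⇒ tgtgtgtgtgiggtgtgtgt   [S ::= i g]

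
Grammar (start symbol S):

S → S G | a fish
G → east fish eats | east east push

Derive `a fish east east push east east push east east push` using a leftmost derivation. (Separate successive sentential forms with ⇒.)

S ⇒ S G   [S → S G]
S G ⇒ S G G   [S → S G]
S G G ⇒ S G G G   [S → S G]
S G G G ⇒ a fish G G G   [S → a fish]
a fish G G G ⇒ a fish east east push G G   [G → east east push]
a fish east east push G G ⇒ a fish east east push east east push G   [G → east east push]
a fish east east push east east push G ⇒ a fish east east push east east push east east push   [G → east east push]

S ⇒ S G ⇒ S G G ⇒ S G G G ⇒ a fish G G G ⇒ a fish east east push G G ⇒ a fish east east push east east push G ⇒ a fish east east push east east push east east push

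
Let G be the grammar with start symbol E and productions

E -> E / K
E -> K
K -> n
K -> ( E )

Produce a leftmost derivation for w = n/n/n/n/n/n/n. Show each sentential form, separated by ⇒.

E ⇒ E/K   [E -> E / K]
E/K ⇒ E/K/K   [E -> E / K]
E/K/K ⇒ E/K/K/K   [E -> E / K]
E/K/K/K ⇒ E/K/K/K/K   [E -> E / K]
E/K/K/K/K ⇒ E/K/K/K/K/K   [E -> E / K]
E/K/K/K/K/K ⇒ E/K/K/K/K/K/K   [E -> E / K]
E/K/K/K/K/K/K ⇒ K/K/K/K/K/K/K   [E -> K]
K/K/K/K/K/K/K ⇒ n/K/K/K/K/K/K   [K -> n]
n/K/K/K/K/K/K ⇒ n/n/K/K/K/K/K   [K -> n]
n/n/K/K/K/K/K ⇒ n/n/n/K/K/K/K   [K -> n]
n/n/n/K/K/K/K ⇒ n/n/n/n/K/K/K   [K -> n]
n/n/n/n/K/K/K ⇒ n/n/n/n/n/K/K   [K -> n]
n/n/n/n/n/K/K ⇒ n/n/n/n/n/n/K   [K -> n]
n/n/n/n/n/n/K ⇒ n/n/n/n/n/n/n   [K -> n]

E ⇒ E/K ⇒ E/K/K ⇒ E/K/K/K ⇒ E/K/K/K/K ⇒ E/K/K/K/K/K ⇒ E/K/K/K/K/K/K ⇒ K/K/K/K/K/K/K ⇒ n/K/K/K/K/K/K ⇒ n/n/K/K/K/K/K ⇒ n/n/n/K/K/K/K ⇒ n/n/n/n/K/K/K ⇒ n/n/n/n/n/K/K ⇒ n/n/n/n/n/n/K ⇒ n/n/n/n/n/n/n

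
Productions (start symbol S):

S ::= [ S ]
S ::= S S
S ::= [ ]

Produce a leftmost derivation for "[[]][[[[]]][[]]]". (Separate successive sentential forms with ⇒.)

S⇒SS⇒[S]S⇒[[]]S⇒[[]][S]⇒[[]][SS]⇒[[]][[S]S]⇒[[]][[[S]]S]⇒[[]][[[[]]]S]⇒[[]][[[[]]][S]]⇒[[]][[[[]]][[]]]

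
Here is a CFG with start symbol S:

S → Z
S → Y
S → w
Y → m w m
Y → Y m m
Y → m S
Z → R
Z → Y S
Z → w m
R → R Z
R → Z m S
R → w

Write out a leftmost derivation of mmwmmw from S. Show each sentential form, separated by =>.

S => Z   [S → Z]
Z => YS   [Z → Y S]
YS => YmmS   [Y → Y m m]
YmmS => mSmmS   [Y → m S]
mSmmS => mYmmS   [S → Y]
mYmmS => mmSmmS   [Y → m S]
mmSmmS => mmwmmS   [S → w]
mmwmmS => mmwmmw   [S → w]

S => Z => YS => YmmS => mSmmS => mYmmS => mmSmmS => mmwmmS => mmwmmw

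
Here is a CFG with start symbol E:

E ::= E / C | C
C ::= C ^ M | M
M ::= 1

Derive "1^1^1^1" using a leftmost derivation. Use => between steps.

E=>C=>C^M=>C^M^M=>C^M^M^M=>M^M^M^M=>1^M^M^M=>1^1^M^M=>1^1^1^M=>1^1^1^1

E => C   [E ::= C]
C => C^M   [C ::= C ^ M]
C^M => C^M^M   [C ::= C ^ M]
C^M^M => C^M^M^M   [C ::= C ^ M]
C^M^M^M => M^M^M^M   [C ::= M]
M^M^M^M => 1^M^M^M   [M ::= 1]
1^M^M^M => 1^1^M^M   [M ::= 1]
1^1^M^M => 1^1^1^M   [M ::= 1]
1^1^1^M => 1^1^1^1   [M ::= 1]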